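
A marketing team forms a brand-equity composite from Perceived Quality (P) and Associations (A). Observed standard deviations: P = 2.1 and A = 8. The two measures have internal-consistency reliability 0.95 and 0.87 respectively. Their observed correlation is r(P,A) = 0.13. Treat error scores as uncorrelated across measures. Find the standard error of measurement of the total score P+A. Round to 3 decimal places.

Var(total) = 68.41 + 4.368 = 72.778.
True-score variance = 59.8695 + 4.368 = 64.2375, so reliability = 0.8826.
Error variance = 72.778 − 64.2375 = 8.5405; SEM = √8.5405 = 2.922.

2.922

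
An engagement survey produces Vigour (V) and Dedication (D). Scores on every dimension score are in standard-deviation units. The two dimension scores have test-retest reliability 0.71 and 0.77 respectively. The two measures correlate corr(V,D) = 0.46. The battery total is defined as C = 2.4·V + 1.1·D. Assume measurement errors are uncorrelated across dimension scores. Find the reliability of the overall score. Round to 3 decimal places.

0.793

Var(C) = 2.4² + 1.1² + 2·[2.64·0.46] = 6.97 + 2.4288 = 9.3988.
With uncorrelated errors the cross-covariances are all true-score covariance, so they carry over unchanged; only the diagonal terms shrink to ρᵢσᵢ².
True-score variance = [2.4²·0.71 + 1.1²·0.77] + 2.4288 = 5.0213 + 2.4288 = 7.4501.
Reliability = 7.4501 / 9.3988 = 0.793.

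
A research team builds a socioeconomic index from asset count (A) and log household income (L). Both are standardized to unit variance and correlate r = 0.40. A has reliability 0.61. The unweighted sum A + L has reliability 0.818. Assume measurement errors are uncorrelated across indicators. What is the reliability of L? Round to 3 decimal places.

Var(A+L) = 2 + 2·0.40 = 2.800.
True-score variance = ρ_A + ρ_L + 2·0.40, so 0.818 = (0.61 + ρ_L + 0.80) / 2.800.
ρ_L = 0.818·2.800 − 0.61 − 0.80 = 0.880.

0.880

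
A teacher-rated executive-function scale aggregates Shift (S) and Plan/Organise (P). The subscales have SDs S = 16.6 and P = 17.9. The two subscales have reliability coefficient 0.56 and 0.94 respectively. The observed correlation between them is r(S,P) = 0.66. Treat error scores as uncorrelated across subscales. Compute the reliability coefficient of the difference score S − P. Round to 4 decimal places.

Var(S−P) = 16.6² + 17.9² − 2·16.6·17.9·0.66 = 595.97 − 392.225 = 203.745.
Under uncorrelated errors the observed covariances equal the true-score covariances, so only the own-variance terms attenuate.
True-score variance = [16.6²·0.56 + 17.9²·0.94] − 392.225 = 455.499 − 392.225 = 63.2742.
Reliability = 63.2742 / 203.745 = 0.3106.

0.3106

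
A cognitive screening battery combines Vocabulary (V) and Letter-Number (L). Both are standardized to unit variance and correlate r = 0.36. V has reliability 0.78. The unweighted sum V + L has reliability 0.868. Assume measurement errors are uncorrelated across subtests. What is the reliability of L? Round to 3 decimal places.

Var(V+L) = 2 + 2·0.36 = 2.720.
True-score variance = ρ_V + ρ_L + 2·0.36, so 0.868 = (0.78 + ρ_L + 0.72) / 2.720.
ρ_L = 0.868·2.720 − 0.78 − 0.72 = 0.861.

0.861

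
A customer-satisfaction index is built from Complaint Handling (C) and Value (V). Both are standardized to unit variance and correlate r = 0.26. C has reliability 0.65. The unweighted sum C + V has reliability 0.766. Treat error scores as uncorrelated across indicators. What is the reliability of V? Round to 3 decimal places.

0.760

Var(C+V) = 2 + 2·0.26 = 2.520.
True-score variance = ρ_C + ρ_V + 2·0.26, so 0.766 = (0.65 + ρ_V + 0.52) / 2.520.
ρ_V = 0.766·2.520 − 0.65 − 0.52 = 0.760.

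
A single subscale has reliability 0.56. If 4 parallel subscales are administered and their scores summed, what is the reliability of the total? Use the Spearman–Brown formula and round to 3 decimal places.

0.836

ρ_k = kρ / (1 + (k−1)ρ) = 4·0.56 / (1 + 3·0.56) = 2.240 / 2.680 = 0.836.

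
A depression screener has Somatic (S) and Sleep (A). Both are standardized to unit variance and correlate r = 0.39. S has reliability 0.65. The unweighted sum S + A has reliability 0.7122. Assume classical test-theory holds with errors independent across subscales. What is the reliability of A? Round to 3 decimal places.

0.550

Var(S+A) = 2 + 2·0.39 = 2.780.
True-score variance = ρ_S + ρ_A + 2·0.39, so 0.7122 = (0.65 + ρ_A + 0.78) / 2.780.
ρ_A = 0.7122·2.780 − 0.65 − 0.78 = 0.550.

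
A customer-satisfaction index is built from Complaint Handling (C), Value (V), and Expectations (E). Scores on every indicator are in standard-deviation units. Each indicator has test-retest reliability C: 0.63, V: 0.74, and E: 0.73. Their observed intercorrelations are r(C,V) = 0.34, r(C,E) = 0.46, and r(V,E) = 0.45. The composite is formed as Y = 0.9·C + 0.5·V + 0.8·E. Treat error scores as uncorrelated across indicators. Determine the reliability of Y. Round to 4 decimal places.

0.8225

Var(Y) = 0.9² + 0.5² + 0.8² + 2·[0.45·0.34 + 0.72·0.46 + 0.4·0.45] = 1.7 + 1.3284 = 3.0284.
Because errors are independent across components, Cov(Tᵢ,Tⱼ) = Cov(Xᵢ,Xⱼ); the off-diagonal part of the true-score variance is the same as above.
True-score variance = [0.9²·0.63 + 0.5²·0.74 + 0.8²·0.73] + 1.3284 = 1.1625 + 1.3284 = 2.4909.
Reliability = 2.4909 / 3.0284 = 0.8225.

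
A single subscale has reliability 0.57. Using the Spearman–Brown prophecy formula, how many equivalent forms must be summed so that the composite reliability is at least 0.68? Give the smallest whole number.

k ≥ ρ*(1−ρ₁)/(ρ₁(1−ρ*)) = 0.68·0.43 / (0.57·0.32) = 1.603.
Smallest integer k = 2.

2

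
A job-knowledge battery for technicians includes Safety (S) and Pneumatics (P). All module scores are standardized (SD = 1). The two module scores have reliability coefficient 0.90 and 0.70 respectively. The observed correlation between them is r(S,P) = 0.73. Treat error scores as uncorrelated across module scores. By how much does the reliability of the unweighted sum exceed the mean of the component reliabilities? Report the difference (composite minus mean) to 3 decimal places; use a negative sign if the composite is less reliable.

Var(sum) = 2 + 1.46 = 3.46; true-score variance = 1.6 + 1.46 = 3.06; composite reliability = 0.8844.
Mean component reliability = 0.8000.
Difference = 0.8844 − 0.8000 = 0.084.

0.084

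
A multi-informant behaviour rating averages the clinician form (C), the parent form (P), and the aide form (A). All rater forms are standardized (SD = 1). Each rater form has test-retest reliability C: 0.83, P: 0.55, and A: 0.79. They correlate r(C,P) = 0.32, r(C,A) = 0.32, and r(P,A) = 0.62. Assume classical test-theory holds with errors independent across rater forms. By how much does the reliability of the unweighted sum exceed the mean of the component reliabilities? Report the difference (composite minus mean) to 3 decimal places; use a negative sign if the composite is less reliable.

0.126

Var(sum) = 3 + 2.52 = 5.52; true-score variance = 2.17 + 2.52 = 4.69; composite reliability = 0.8496.
Mean component reliability = 0.7233.
Difference = 0.8496 − 0.7233 = 0.126.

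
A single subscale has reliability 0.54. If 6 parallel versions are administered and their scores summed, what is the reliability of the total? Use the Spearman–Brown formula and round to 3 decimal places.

0.876

ρ_k = kρ / (1 + (k−1)ρ) = 6·0.54 / (1 + 5·0.54) = 3.240 / 3.700 = 0.876.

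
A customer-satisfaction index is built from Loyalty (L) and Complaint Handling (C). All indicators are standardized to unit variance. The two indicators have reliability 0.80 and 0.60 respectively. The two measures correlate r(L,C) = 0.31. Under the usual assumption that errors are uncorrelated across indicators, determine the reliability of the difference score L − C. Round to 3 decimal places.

0.565

Var(L−C) = 1 + 1 − 2·0.31 = 2 − 0.62 = 1.38.
Because errors are independent across components, Cov(Tᵢ,Tⱼ) = Cov(Xᵢ,Xⱼ); the off-diagonal part of the true-score variance is the same as above.
True-score variance = [0.80 + 0.60] − 0.62 = 1.4 − 0.62 = 0.78.
Reliability = 0.78 / 1.38 = 0.565.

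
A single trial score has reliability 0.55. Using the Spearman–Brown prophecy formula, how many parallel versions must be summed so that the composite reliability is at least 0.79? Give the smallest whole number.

k ≥ ρ*(1−ρ₁)/(ρ₁(1−ρ*)) = 0.79·0.45 / (0.55·0.21) = 3.078.
Smallest integer k = 4.

4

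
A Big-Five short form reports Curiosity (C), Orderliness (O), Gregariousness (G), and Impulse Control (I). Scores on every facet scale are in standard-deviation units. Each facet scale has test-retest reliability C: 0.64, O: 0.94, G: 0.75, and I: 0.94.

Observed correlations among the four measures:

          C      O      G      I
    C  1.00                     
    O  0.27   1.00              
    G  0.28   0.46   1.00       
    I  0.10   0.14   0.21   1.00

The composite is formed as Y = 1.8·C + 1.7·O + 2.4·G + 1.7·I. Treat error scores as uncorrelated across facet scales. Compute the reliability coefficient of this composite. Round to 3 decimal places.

0.885

Var(Y) = 1.8² + 1.7² + 2.4² + 1.7² + 2·[3.06·0.27 + 4.32·0.28 + 3.06·0.10 + 4.08·0.46 + 2.89·0.14 + 4.08·0.21] = 14.78 + 10.96 = 25.74.
With uncorrelated errors the cross-covariances are all true-score covariance, so they carry over unchanged; only the diagonal terms shrink to ρᵢσᵢ².
True-score variance = [1.8²·0.64 + 1.7²·0.94 + 2.4²·0.75 + 1.7²·0.94] + 10.96 = 11.8268 + 10.96 = 22.7868.
Reliability = 22.7868 / 25.74 = 0.885.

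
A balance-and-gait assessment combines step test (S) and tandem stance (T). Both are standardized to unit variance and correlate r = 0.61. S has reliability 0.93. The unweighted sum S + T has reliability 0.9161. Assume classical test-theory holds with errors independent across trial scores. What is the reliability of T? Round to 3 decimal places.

Var(S+T) = 2 + 2·0.61 = 3.220.
True-score variance = ρ_S + ρ_T + 2·0.61, so 0.9161 = (0.93 + ρ_T + 1.22) / 3.220.
ρ_T = 0.9161·3.220 − 0.93 − 1.22 = 0.800.

0.800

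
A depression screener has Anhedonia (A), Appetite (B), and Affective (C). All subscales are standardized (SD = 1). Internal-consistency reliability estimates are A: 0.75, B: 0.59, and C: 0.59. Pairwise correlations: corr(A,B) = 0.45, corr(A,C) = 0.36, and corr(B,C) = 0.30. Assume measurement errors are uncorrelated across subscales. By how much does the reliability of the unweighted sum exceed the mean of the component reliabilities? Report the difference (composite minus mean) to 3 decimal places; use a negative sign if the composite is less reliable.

0.152

Var(sum) = 3 + 2.22 = 5.22; true-score variance = 1.93 + 2.22 = 4.15; composite reliability = 0.7950.
Mean component reliability = 0.6433.
Difference = 0.7950 − 0.6433 = 0.152.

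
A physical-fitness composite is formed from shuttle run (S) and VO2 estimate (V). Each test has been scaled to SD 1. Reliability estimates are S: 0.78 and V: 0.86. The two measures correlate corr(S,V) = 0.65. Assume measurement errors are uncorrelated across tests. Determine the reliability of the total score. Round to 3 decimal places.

0.891

Var(S+V) = 2 + 2·[0.65] = 2 + 1.3 = 3.3.
Under uncorrelated errors the observed covariances equal the true-score covariances, so only the own-variance terms attenuate.
True-score variance = [0.78 + 0.86] + 1.3 = 1.64 + 1.3 = 2.94.
Reliability = 2.94 / 3.3 = 0.891.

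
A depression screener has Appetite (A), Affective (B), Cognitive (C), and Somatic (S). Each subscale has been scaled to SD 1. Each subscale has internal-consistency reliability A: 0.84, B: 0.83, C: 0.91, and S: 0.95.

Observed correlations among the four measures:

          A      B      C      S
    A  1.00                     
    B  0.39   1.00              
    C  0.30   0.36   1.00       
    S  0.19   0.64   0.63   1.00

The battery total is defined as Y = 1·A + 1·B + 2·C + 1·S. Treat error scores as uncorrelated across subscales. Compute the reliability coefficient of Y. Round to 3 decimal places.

Var(Y) = 1 + 1 + 2² + 1 + 2·[0.39 + 2·0.30 + 0.19 + 2·0.36 + 0.64 + 2·0.63] = 7 + 7.6 = 14.6.
With uncorrelated errors the cross-covariances are all true-score covariance, so they carry over unchanged; only the diagonal terms shrink to ρᵢσᵢ².
True-score variance = [0.84 + 0.83 + 2²·0.91 + 0.95] + 7.6 = 6.26 + 7.6 = 13.86.
Reliability = 13.86 / 14.6 = 0.949.

0.949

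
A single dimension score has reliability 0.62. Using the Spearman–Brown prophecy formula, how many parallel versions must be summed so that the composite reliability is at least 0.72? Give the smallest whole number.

k ≥ ρ*(1−ρ₁)/(ρ₁(1−ρ*)) = 0.72·0.38 / (0.62·0.28) = 1.576.
Smallest integer k = 2.

2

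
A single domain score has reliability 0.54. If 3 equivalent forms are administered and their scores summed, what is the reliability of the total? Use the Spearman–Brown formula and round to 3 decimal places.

0.779

ρ_k = kρ / (1 + (k−1)ρ) = 3·0.54 / (1 + 2·0.54) = 1.620 / 2.080 = 0.779.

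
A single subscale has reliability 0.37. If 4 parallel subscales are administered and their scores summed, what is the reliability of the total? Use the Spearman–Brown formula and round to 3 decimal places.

0.701

ρ_k = kρ / (1 + (k−1)ρ) = 4·0.37 / (1 + 3·0.37) = 1.480 / 2.110 = 0.701.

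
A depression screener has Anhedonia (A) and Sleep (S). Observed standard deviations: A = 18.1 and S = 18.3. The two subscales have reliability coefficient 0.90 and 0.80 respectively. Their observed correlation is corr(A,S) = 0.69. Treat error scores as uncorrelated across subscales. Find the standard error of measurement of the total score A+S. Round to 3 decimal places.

9.987

Var(total) = 662.5 + 457.097 = 1119.6.
True-score variance = 562.761 + 457.097 = 1019.86, so reliability = 0.9109.
Error variance = 1119.6 − 1019.86 = 99.739; SEM = √99.739 = 9.987.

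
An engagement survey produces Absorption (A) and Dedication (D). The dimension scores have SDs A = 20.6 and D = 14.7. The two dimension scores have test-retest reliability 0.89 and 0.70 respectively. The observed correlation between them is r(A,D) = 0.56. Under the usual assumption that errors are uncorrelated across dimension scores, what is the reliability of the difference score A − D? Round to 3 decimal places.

0.630

Var(A−D) = 20.6² + 14.7² − 2·20.6·14.7·0.56 = 640.45 − 339.158 = 301.292.
Because errors are independent across components, Cov(Tᵢ,Tⱼ) = Cov(Xᵢ,Xⱼ); the off-diagonal part of the true-score variance is the same as above.
True-score variance = [20.6²·0.89 + 14.7²·0.70] − 339.158 = 528.943 − 339.158 = 189.785.
Reliability = 189.785 / 301.292 = 0.630.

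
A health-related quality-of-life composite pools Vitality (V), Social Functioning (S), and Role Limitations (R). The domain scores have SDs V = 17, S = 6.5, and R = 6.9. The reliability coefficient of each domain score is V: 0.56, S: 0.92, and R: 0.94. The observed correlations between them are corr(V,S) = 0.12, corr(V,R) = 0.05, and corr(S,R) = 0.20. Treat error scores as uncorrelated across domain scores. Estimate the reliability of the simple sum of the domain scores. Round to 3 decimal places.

Var(V+S+R) = 17² + 6.5² + 6.9² + 2·[17·6.5·0.12 + 17·6.9·0.05 + 6.5·6.9·0.20] = 378.86 + 56.19 = 435.05.
Because errors are independent across components, Cov(Tᵢ,Tⱼ) = Cov(Xᵢ,Xⱼ); the off-diagonal part of the true-score variance is the same as above.
True-score variance = [17²·0.56 + 6.5²·0.92 + 6.9²·0.94] + 56.19 = 245.463 + 56.19 = 301.653.
Reliability = 301.653 / 435.05 = 0.693.

0.693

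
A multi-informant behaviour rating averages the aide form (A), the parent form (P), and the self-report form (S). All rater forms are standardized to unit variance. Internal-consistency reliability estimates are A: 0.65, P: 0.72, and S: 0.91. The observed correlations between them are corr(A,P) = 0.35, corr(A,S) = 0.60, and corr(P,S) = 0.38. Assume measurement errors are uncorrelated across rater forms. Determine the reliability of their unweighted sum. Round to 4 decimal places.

0.8728

Var(A+P+S) = 3 + 2·[0.35 + 0.60 + 0.38] = 3 + 2.66 = 5.66.
Under uncorrelated errors the observed covariances equal the true-score covariances, so only the own-variance terms attenuate.
True-score variance = [0.65 + 0.72 + 0.91] + 2.66 = 2.28 + 2.66 = 4.94.
Reliability = 4.94 / 5.66 = 0.8728.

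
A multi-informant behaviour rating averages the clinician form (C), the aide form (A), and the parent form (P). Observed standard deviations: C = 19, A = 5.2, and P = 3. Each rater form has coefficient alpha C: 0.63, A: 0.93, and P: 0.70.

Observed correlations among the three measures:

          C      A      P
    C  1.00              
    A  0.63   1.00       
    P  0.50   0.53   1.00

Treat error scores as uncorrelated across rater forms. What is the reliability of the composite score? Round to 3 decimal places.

Var(C+A+P) = 19² + 5.2² + 3² + 2·[19·5.2·0.63 + 19·3·0.50 + 5.2·3·0.53] = 397.04 + 198.024 = 595.064.
With uncorrelated errors the cross-covariances are all true-score covariance, so they carry over unchanged; only the diagonal terms shrink to ρᵢσᵢ².
True-score variance = [19²·0.63 + 5.2²·0.93 + 3²·0.70] + 198.024 = 258.877 + 198.024 = 456.901.
Reliability = 456.901 / 595.064 = 0.768.

0.768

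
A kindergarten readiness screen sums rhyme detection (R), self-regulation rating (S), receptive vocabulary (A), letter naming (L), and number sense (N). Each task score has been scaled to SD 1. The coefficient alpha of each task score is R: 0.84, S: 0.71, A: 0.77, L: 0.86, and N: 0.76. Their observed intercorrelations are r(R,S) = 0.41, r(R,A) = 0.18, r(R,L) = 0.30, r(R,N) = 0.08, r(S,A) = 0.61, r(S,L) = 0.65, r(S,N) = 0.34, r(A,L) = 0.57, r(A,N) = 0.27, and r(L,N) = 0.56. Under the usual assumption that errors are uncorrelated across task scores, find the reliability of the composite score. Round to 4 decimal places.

0.9181

Var(R+S+A+L+N) = 5 + 2·[0.41 + 0.18 + 0.30 + 0.08 + 0.61 + 0.65 + 0.34 + 0.57 + 0.27 + 0.56] = 5 + 7.94 = 12.94.
Because errors are independent across components, Cov(Tᵢ,Tⱼ) = Cov(Xᵢ,Xⱼ); the off-diagonal part of the true-score variance is the same as above.
True-score variance = [0.84 + 0.71 + 0.77 + 0.86 + 0.76] + 7.94 = 3.94 + 7.94 = 11.88.
Reliability = 11.88 / 12.94 = 0.9181.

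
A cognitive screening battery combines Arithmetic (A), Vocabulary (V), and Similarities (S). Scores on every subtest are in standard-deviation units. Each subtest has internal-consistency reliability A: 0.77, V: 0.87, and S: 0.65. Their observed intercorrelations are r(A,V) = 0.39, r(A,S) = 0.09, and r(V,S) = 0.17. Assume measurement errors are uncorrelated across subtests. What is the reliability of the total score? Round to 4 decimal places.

Var(A+V+S) = 3 + 2·[0.39 + 0.09 + 0.17] = 3 + 1.3 = 4.3.
Under uncorrelated errors the observed covariances equal the true-score covariances, so only the own-variance terms attenuate.
True-score variance = [0.77 + 0.87 + 0.65] + 1.3 = 2.29 + 1.3 = 3.59.
Reliability = 3.59 / 4.3 = 0.8349.

0.8349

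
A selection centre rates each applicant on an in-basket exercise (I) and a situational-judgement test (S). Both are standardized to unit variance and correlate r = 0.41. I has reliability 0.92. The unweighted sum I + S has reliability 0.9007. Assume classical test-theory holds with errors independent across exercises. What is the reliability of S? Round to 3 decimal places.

Var(I+S) = 2 + 2·0.41 = 2.820.
True-score variance = ρ_I + ρ_S + 2·0.41, so 0.9007 = (0.92 + ρ_S + 0.82) / 2.820.
ρ_S = 0.9007·2.820 − 0.92 − 0.82 = 0.800.

0.800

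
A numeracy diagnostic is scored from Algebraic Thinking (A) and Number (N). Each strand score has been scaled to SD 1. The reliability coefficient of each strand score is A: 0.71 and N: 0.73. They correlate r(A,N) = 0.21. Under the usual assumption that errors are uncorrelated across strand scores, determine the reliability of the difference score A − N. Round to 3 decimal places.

0.646

Var(A−N) = 1 + 1 − 2·0.21 = 2 − 0.42 = 1.58.
Under uncorrelated errors the observed covariances equal the true-score covariances, so only the own-variance terms attenuate.
True-score variance = [0.71 + 0.73] − 0.42 = 1.44 − 0.42 = 1.02.
Reliability = 1.02 / 1.58 = 0.646.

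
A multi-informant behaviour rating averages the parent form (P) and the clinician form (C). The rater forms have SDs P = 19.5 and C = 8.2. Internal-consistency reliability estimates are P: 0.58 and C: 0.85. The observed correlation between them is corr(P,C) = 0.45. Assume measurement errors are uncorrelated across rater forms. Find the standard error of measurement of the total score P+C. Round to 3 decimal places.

Var(total) = 447.49 + 143.91 = 591.4.
True-score variance = 277.699 + 143.91 = 421.609, so reliability = 0.7129.
Error variance = 591.4 − 421.609 = 169.791; SEM = √169.791 = 13.030.

13.030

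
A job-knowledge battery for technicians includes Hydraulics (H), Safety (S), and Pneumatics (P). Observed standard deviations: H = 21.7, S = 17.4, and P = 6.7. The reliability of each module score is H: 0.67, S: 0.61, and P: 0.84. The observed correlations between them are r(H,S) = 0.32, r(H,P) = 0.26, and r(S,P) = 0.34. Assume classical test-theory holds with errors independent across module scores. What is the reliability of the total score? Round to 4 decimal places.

0.7690

Var(H+S+P) = 21.7² + 17.4² + 6.7² + 2·[21.7·17.4·0.32 + 21.7·6.7·0.26 + 17.4·6.7·0.34] = 818.54 + 396.528 = 1215.07.
With uncorrelated errors the cross-covariances are all true-score covariance, so they carry over unchanged; only the diagonal terms shrink to ρᵢσᵢ².
True-score variance = [21.7²·0.67 + 17.4²·0.61 + 6.7²·0.84] + 396.528 = 537.887 + 396.528 = 934.416.
Reliability = 934.416 / 1215.07 = 0.7690.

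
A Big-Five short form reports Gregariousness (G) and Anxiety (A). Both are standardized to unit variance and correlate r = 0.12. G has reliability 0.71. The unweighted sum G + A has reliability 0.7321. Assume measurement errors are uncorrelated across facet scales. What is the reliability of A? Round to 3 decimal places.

Var(G+A) = 2 + 2·0.12 = 2.240.
True-score variance = ρ_G + ρ_A + 2·0.12, so 0.7321 = (0.71 + ρ_A + 0.24) / 2.240.
ρ_A = 0.7321·2.240 − 0.71 − 0.24 = 0.690.

0.690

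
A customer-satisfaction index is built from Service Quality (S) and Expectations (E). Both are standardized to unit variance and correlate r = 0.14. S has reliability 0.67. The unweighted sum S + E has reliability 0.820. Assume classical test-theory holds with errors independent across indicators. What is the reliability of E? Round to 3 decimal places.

0.920

Var(S+E) = 2 + 2·0.14 = 2.280.
True-score variance = ρ_S + ρ_E + 2·0.14, so 0.820 = (0.67 + ρ_E + 0.28) / 2.280.
ρ_E = 0.820·2.280 − 0.67 − 0.28 = 0.920.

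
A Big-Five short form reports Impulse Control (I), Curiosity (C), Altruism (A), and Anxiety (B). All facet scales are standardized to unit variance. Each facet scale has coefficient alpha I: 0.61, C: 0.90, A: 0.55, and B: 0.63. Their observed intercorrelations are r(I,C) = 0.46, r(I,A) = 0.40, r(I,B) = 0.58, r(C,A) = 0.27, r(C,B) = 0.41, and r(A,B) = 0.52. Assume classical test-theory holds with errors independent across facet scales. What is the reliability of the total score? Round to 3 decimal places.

Var(I+C+A+B) = 4 + 2·[0.46 + 0.40 + 0.58 + 0.27 + 0.41 + 0.52] = 4 + 5.28 = 9.28.
With uncorrelated errors the cross-covariances are all true-score covariance, so they carry over unchanged; only the diagonal terms shrink to ρᵢσᵢ².
True-score variance = [0.61 + 0.90 + 0.55 + 0.63] + 5.28 = 2.69 + 5.28 = 7.97.
Reliability = 7.97 / 9.28 = 0.859.

0.859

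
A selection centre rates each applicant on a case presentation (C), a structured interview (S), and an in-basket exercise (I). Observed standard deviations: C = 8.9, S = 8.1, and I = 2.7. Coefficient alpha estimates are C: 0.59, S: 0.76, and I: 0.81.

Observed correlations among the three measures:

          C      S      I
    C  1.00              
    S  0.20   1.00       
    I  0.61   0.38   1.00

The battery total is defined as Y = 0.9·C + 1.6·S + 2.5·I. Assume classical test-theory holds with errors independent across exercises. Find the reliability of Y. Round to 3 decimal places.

Var(Y) = 0.9²·8.9² + 1.6²·8.1² + 2.5²·2.7² + 2·[1.44·8.9·8.1·0.20 + 2.25·8.9·2.7·0.61 + 4·8.1·2.7·0.38] = 277.684 + 173.971 = 451.655.
Because errors are independent across components, Cov(Tᵢ,Tⱼ) = Cov(Xᵢ,Xⱼ); the off-diagonal part of the true-score variance is the same as above.
True-score variance = [0.9²·8.9²·0.59 + 1.6²·8.1²·0.76 + 2.5²·2.7²·0.81] + 173.971 = 202.411 + 173.971 = 376.382.
Reliability = 376.382 / 451.655 = 0.833.

0.833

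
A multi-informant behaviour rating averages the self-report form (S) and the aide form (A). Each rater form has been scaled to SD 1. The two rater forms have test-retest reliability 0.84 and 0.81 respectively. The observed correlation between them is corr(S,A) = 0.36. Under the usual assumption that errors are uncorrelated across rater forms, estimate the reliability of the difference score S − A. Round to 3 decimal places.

0.727

Var(S−A) = 1 + 1 − 2·0.36 = 2 − 0.72 = 1.28.
Under uncorrelated errors the observed covariances equal the true-score covariances, so only the own-variance terms attenuate.
True-score variance = [0.84 + 0.81] − 0.72 = 1.65 − 0.72 = 0.93.
Reliability = 0.93 / 1.28 = 0.727.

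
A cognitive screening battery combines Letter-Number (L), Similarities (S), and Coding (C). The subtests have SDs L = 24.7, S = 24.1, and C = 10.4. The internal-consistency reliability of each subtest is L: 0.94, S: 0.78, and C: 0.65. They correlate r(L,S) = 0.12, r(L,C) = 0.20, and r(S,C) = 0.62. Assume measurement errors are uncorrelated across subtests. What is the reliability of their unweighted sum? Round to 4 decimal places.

Var(L+S+C) = 24.7² + 24.1² + 10.4² + 2·[24.7·24.1·0.12 + 24.7·10.4·0.20 + 24.1·10.4·0.62] = 1299.06 + 556.41 = 1855.47.
With uncorrelated errors the cross-covariances are all true-score covariance, so they carry over unchanged; only the diagonal terms shrink to ρᵢσᵢ².
True-score variance = [24.7²·0.94 + 24.1²·0.78 + 10.4²·0.65] + 556.41 = 1096.82 + 556.41 = 1653.23.
Reliability = 1653.23 / 1855.47 = 0.8910.

0.8910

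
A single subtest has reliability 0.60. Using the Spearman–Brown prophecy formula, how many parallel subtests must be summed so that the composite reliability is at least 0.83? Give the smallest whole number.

4

k ≥ ρ*(1−ρ₁)/(ρ₁(1−ρ*)) = 0.83·0.40 / (0.60·0.17) = 3.255.
Smallest integer k = 4.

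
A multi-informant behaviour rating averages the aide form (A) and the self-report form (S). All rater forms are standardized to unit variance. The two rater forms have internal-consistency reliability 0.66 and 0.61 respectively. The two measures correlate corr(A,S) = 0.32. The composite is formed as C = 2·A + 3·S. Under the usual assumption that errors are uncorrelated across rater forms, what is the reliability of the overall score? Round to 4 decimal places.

0.7108

Var(C) = 2² + 3² + 2·[6·0.32] = 13 + 3.84 = 16.84.
Under uncorrelated errors the observed covariances equal the true-score covariances, so only the own-variance terms attenuate.
True-score variance = [2²·0.66 + 3²·0.61] + 3.84 = 8.13 + 3.84 = 11.97.
Reliability = 11.97 / 16.84 = 0.7108.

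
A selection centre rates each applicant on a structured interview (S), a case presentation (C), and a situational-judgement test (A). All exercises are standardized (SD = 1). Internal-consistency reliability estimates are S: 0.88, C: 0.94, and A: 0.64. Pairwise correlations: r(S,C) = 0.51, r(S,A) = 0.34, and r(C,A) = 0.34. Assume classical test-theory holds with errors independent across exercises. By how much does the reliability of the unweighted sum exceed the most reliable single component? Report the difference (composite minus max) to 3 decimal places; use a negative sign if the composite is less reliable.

Var(sum) = 3 + 2.38 = 5.38; true-score variance = 2.46 + 2.38 = 4.84; composite reliability = 0.8996.
Max component reliability = 0.9400.
Difference = 0.8996 − 0.9400 = -0.040.

-0.040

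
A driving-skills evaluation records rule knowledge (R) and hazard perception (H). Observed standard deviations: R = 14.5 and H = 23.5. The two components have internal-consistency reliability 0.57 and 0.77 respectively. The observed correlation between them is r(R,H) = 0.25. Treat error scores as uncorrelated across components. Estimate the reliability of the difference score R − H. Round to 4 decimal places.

0.6328

Var(R−H) = 14.5² + 23.5² − 2·14.5·23.5·0.25 = 762.5 − 170.375 = 592.125.
Under uncorrelated errors the observed covariances equal the true-score covariances, so only the own-variance terms attenuate.
True-score variance = [14.5²·0.57 + 23.5²·0.77] − 170.375 = 545.075 − 170.375 = 374.7.
Reliability = 374.7 / 592.125 = 0.6328.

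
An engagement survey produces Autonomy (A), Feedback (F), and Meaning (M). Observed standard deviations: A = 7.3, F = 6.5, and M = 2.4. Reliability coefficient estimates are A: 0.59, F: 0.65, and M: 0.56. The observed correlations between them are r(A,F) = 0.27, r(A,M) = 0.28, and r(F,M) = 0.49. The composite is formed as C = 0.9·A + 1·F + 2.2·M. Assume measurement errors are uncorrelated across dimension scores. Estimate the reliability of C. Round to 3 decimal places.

Var(C) = 0.9²·7.3² + 6.5² + 2.2²·2.4² + 2·[0.9·7.3·6.5·0.27 + 1.98·7.3·2.4·0.28 + 2.2·6.5·2.4·0.49] = 113.293 + 76.1205 = 189.414.
Because errors are independent across components, Cov(Tᵢ,Tⱼ) = Cov(Xᵢ,Xⱼ); the off-diagonal part of the true-score variance is the same as above.
True-score variance = [0.9²·7.3²·0.59 + 6.5²·0.65 + 2.2²·2.4²·0.56] + 76.1205 = 68.5417 + 76.1205 = 144.662.
Reliability = 144.662 / 189.414 = 0.764.

0.764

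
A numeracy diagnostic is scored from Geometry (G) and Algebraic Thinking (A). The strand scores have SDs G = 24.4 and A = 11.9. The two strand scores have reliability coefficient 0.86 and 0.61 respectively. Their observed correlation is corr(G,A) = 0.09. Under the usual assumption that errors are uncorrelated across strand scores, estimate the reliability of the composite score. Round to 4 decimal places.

0.8244

Var(G+A) = 24.4² + 11.9² + 2·[24.4·11.9·0.09] = 736.97 + 52.2648 = 789.235.
Under uncorrelated errors the observed covariances equal the true-score covariances, so only the own-variance terms attenuate.
True-score variance = [24.4²·0.86 + 11.9²·0.61] + 52.2648 = 598.392 + 52.2648 = 650.656.
Reliability = 650.656 / 789.235 = 0.8244.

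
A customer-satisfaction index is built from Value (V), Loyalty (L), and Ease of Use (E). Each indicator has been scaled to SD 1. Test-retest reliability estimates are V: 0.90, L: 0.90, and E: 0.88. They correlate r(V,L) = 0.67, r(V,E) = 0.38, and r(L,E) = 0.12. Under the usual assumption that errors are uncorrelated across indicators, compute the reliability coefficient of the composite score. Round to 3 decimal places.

0.940

Var(V+L+E) = 3 + 2·[0.67 + 0.38 + 0.12] = 3 + 2.34 = 5.34.
With uncorrelated errors the cross-covariances are all true-score covariance, so they carry over unchanged; only the diagonal terms shrink to ρᵢσᵢ².
True-score variance = [0.90 + 0.90 + 0.88] + 2.34 = 2.68 + 2.34 = 5.02.
Reliability = 5.02 / 5.34 = 0.940.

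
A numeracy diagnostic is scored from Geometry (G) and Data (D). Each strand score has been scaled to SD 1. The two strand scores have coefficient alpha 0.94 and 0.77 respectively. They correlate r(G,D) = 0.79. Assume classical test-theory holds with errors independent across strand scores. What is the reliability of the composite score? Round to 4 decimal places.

0.9190

Var(G+D) = 2 + 2·[0.79] = 2 + 1.58 = 3.58.
Under uncorrelated errors the observed covariances equal the true-score covariances, so only the own-variance terms attenuate.
True-score variance = [0.94 + 0.77] + 1.58 = 1.71 + 1.58 = 3.29.
Reliability = 3.29 / 3.58 = 0.9190.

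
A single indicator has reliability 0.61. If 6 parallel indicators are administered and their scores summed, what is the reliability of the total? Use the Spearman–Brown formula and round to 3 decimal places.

ρ_k = kρ / (1 + (k−1)ρ) = 6·0.61 / (1 + 5·0.61) = 3.660 / 4.050 = 0.904.

0.904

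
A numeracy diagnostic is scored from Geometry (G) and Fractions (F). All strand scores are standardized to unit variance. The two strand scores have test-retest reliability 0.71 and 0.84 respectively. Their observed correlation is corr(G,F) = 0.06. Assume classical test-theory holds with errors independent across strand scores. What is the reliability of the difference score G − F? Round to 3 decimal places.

0.761

Var(G−F) = 1 + 1 − 2·0.06 = 2 − 0.12 = 1.88.
With uncorrelated errors the cross-covariances are all true-score covariance, so they carry over unchanged; only the diagonal terms shrink to ρᵢσᵢ².
True-score variance = [0.71 + 0.84] − 0.12 = 1.55 − 0.12 = 1.43.
Reliability = 1.43 / 1.88 = 0.761.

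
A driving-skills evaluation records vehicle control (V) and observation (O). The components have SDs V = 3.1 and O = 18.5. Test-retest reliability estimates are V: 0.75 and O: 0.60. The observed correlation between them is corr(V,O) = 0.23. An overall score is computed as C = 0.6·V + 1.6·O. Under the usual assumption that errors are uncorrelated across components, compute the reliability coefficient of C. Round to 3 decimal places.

0.612

Var(C) = 0.6²·3.1² + 1.6²·18.5² + 2·[0.96·3.1·18.5·0.23] = 879.62 + 25.3258 = 904.945.
With uncorrelated errors the cross-covariances are all true-score covariance, so they carry over unchanged; only the diagonal terms shrink to ρᵢσᵢ².
True-score variance = [0.6²·3.1²·0.75 + 1.6²·18.5²·0.60] + 25.3258 = 528.291 + 25.3258 = 553.616.
Reliability = 553.616 / 904.945 = 0.612.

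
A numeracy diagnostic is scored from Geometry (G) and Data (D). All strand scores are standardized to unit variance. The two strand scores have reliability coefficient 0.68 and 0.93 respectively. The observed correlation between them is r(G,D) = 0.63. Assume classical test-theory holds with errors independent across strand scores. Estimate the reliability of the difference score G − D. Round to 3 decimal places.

0.473

Var(G−D) = 1 + 1 − 2·0.63 = 2 − 1.26 = 0.74.
With uncorrelated errors the cross-covariances are all true-score covariance, so they carry over unchanged; only the diagonal terms shrink to ρᵢσᵢ².
True-score variance = [0.68 + 0.93] − 1.26 = 1.61 − 1.26 = 0.35.
Reliability = 0.35 / 0.74 = 0.473.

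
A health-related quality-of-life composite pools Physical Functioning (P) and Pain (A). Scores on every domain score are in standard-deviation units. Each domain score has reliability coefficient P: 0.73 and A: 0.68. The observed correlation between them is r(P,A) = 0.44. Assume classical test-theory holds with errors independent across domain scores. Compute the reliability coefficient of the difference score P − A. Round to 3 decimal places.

0.473

Var(P−A) = 1 + 1 − 2·0.44 = 2 − 0.88 = 1.12.
With uncorrelated errors the cross-covariances are all true-score covariance, so they carry over unchanged; only the diagonal terms shrink to ρᵢσᵢ².
True-score variance = [0.73 + 0.68] − 0.88 = 1.41 − 0.88 = 0.53.
Reliability = 0.53 / 1.12 = 0.473.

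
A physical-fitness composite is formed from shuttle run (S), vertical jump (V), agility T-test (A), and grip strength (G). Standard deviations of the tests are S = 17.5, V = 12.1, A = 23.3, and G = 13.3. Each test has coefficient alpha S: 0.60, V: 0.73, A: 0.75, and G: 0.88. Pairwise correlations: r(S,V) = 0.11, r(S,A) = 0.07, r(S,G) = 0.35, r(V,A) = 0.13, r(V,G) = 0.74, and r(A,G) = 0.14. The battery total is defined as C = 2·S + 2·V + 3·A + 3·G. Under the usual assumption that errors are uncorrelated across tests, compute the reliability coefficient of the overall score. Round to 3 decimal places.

0.834

Var(C) = 2²·17.5² + 2²·12.1² + 3²·23.3² + 3²·13.3² + 2·[4·17.5·12.1·0.11 + 6·17.5·23.3·0.07 + 6·17.5·13.3·0.35 + 6·12.1·23.3·0.13 + 6·12.1·13.3·0.74 + 9·23.3·13.3·0.14] = 8288.66 + 4156.19 = 12444.9.
With uncorrelated errors the cross-covariances are all true-score covariance, so they carry over unchanged; only the diagonal terms shrink to ρᵢσᵢ².
True-score variance = [2²·17.5²·0.60 + 2²·12.1²·0.73 + 3²·23.3²·0.75 + 3²·13.3²·0.88] + 4156.19 = 6227.99 + 4156.19 = 10384.2.
Reliability = 10384.2 / 12444.9 = 0.834.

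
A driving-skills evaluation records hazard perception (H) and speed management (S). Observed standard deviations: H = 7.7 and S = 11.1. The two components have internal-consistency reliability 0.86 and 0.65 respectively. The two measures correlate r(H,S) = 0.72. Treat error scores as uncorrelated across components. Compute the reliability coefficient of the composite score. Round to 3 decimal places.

Var(H+S) = 7.7² + 11.1² + 2·[7.7·11.1·0.72] = 182.5 + 123.077 = 305.577.
Under uncorrelated errors the observed covariances equal the true-score covariances, so only the own-variance terms attenuate.
True-score variance = [7.7²·0.86 + 11.1²·0.65] + 123.077 = 131.076 + 123.077 = 254.153.
Reliability = 254.153 / 305.577 = 0.832.

0.832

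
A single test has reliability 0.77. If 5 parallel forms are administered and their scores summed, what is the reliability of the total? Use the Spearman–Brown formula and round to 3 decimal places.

ρ_k = kρ / (1 + (k−1)ρ) = 5·0.77 / (1 + 4·0.77) = 3.850 / 4.080 = 0.944.

0.944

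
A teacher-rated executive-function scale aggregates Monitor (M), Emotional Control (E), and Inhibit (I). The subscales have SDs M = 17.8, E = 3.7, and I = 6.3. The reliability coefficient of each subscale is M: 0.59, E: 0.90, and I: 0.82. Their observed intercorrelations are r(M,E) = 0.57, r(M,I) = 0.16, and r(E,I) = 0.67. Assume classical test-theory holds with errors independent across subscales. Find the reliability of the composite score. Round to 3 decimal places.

Var(M+E+I) = 17.8² + 3.7² + 6.3² + 2·[17.8·3.7·0.57 + 17.8·6.3·0.16 + 3.7·6.3·0.67] = 370.22 + 142.201 = 512.421.
Under uncorrelated errors the observed covariances equal the true-score covariances, so only the own-variance terms attenuate.
True-score variance = [17.8²·0.59 + 3.7²·0.90 + 6.3²·0.82] + 142.201 = 231.802 + 142.201 = 374.003.
Reliability = 374.003 / 512.421 = 0.730.

0.730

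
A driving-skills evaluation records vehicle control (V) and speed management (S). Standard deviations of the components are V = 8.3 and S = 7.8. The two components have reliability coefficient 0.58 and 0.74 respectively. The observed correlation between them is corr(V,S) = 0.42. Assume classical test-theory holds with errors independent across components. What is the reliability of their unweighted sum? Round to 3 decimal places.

0.757

Var(V+S) = 8.3² + 7.8² + 2·[8.3·7.8·0.42] = 129.73 + 54.3816 = 184.112.
Because errors are independent across components, Cov(Tᵢ,Tⱼ) = Cov(Xᵢ,Xⱼ); the off-diagonal part of the true-score variance is the same as above.
True-score variance = [8.3²·0.58 + 7.8²·0.74] + 54.3816 = 84.9778 + 54.3816 = 139.359.
Reliability = 139.359 / 184.112 = 0.757.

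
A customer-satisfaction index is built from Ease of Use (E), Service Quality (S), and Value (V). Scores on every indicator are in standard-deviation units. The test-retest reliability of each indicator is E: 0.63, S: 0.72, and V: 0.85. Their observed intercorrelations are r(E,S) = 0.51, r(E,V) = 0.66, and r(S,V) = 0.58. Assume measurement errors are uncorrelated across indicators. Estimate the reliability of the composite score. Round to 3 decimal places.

0.877

Var(E+S+V) = 3 + 2·[0.51 + 0.66 + 0.58] = 3 + 3.5 = 6.5.
With uncorrelated errors the cross-covariances are all true-score covariance, so they carry over unchanged; only the diagonal terms shrink to ρᵢσᵢ².
True-score variance = [0.63 + 0.72 + 0.85] + 3.5 = 2.2 + 3.5 = 5.7.
Reliability = 5.7 / 6.5 = 0.877.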